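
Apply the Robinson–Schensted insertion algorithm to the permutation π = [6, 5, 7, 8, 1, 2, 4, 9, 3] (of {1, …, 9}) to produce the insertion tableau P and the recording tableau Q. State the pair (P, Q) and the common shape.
P = [1, 2, 3, 9] / [4, 7, 8] / [5] / [6];  Q = [1, 3, 4, 8] / [2, 6, 7] / [5] / [9];  common shape = (4, 3, 1, 1)

Row-insert the values π_1, π_2, … into P one at a time, bumping the leftmost entry strictly greater than the inserted value down to the next row. The recording tableau Q records, in position (i, j), the step at which that cell was added to P.
  Insert 6 (step 1): P = [6];  Q = [1]
  Insert 5 (step 2): P = [5] / [6];  Q = [1] / [2]
  Insert 7 (step 3): P = [5, 7] / [6];  Q = [1, 3] / [2]
  Insert 8 (step 4): P = [5, 7, 8] / [6];  Q = [1, 3, 4] / [2]
  Insert 1 (step 5): P = [1, 7, 8] / [5] / [6];  Q = [1, 3, 4] / [2] / [5]
  Insert 2 (step 6): P = [1, 2, 8] / [5, 7] / [6];  Q = [1, 3, 4] / [2, 6] / [5]
  Insert 4 (step 7): P = [1, 2, 4] / [5, 7, 8] / [6];  Q = [1, 3, 4] / [2, 6, 7] / [5]
  Insert 9 (step 8): P = [1, 2, 4, 9] / [5, 7, 8] / [6];  Q = [1, 3, 4, 8] / [2, 6, 7] / [5]
  Insert 3 (step 9): P = [1, 2, 3, 9] / [4, 7, 8] / [5] / [6];  Q = [1, 3, 4, 8] / [2, 6, 7] / [5] / [9]
Final shape: (4, 3, 1, 1).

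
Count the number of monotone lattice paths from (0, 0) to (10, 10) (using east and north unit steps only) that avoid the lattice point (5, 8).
Number of paths = 157729

Total paths from (0, 0) to (10, 10): C(20, 10) = 184756. Paths through (5, 8): (paths (0, 0) → (5, 8)) × (paths (5, 8) → (10, 10)) = C(13, 5) · C(7, 5) = 1287 · 21 = 27027. Avoidance count = 184756 − 27027 = 157729.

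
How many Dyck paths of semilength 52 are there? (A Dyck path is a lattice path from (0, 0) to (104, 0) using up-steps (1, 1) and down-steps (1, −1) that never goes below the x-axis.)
C_52 = 29869166945772625950142417512

These Dyck paths are counted by the Catalan number C_n = (1/(n + 1)) · C(2n, n). For n = 52: C_52 = (1/53) · C(104, 52) = 1583065848125949175357548128136/53 = 29869166945772625950142417512.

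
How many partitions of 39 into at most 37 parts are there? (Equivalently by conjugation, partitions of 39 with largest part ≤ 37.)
p(39, parts ≤ 37) = 31183

Use the recurrence p(n, m) = p(n, m−1) + p(n−m, m): either the largest part is < m (count p(n, m−1)) or the largest part is exactly m (remove one copy of m, count p(n−m, m)). With p(0, ·) = 1 this gives p(39, parts ≤ 37) = 31183. (By conjugating Young diagrams, this also counts partitions of 39 into at most 37 parts.)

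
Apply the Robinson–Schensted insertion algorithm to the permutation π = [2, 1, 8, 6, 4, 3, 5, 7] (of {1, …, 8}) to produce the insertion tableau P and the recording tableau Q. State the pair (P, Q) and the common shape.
P = [1, 3, 5, 7] / [2, 4] / [6] / [8];  Q = [1, 3, 7, 8] / [2, 4] / [5] / [6];  common shape = (4, 2, 1, 1)

Row-insert the values π_1, π_2, … into P one at a time, bumping the leftmost entry strictly greater than the inserted value down to the next row. The recording tableau Q records, in position (i, j), the step at which that cell was added to P.
  Insert 2 (step 1): P = [2];  Q = [1]
  Insert 1 (step 2): P = [1] / [2];  Q = [1] / [2]
  Insert 8 (step 3): P = [1, 8] / [2];  Q = [1, 3] / [2]
  Insert 6 (step 4): P = [1, 6] / [2, 8];  Q = [1, 3] / [2, 4]
  Insert 4 (step 5): P = [1, 4] / [2, 6] / [8];  Q = [1, 3] / [2, 4] / [5]
  Insert 3 (step 6): P = [1, 3] / [2, 4] / [6] / [8];  Q = [1, 3] / [2, 4] / [5] / [6]
  Insert 5 (step 7): P = [1, 3, 5] / [2, 4] / [6] / [8];  Q = [1, 3, 7] / [2, 4] / [5] / [6]
  Insert 7 (step 8): P = [1, 3, 5, 7] / [2, 4] / [6] / [8];  Q = [1, 3, 7, 8] / [2, 4] / [5] / [6]
Final shape: (4, 2, 1, 1).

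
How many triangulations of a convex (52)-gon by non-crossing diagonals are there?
C_50 = 1978261657756160653623774456

These polygon triangulations are counted by the Catalan number C_n = (1/(n + 1)) · C(2n, n). For n = 50: C_50 = (1/51) · C(100, 50) = 100891344545564193334812497256/51 = 1978261657756160653623774456.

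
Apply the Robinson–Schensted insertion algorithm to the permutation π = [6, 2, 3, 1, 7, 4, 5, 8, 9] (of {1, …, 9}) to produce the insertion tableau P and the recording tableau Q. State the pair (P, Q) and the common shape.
P = [1, 3, 4, 5, 8, 9] / [2, 7] / [6];  Q = [1, 3, 5, 7, 8, 9] / [2, 6] / [4];  common shape = (6, 2, 1)

Row-insert the values π_1, π_2, … into P one at a time, bumping the leftmost entry strictly greater than the inserted value down to the next row. The recording tableau Q records, in position (i, j), the step at which that cell was added to P.
  Insert 6 (step 1): P = [6];  Q = [1]
  Insert 2 (step 2): P = [2] / [6];  Q = [1] / [2]
  Insert 3 (step 3): P = [2, 3] / [6];  Q = [1, 3] / [2]
  Insert 1 (step 4): P = [1, 3] / [2] / [6];  Q = [1, 3] / [2] / [4]
  Insert 7 (step 5): P = [1, 3, 7] / [2] / [6];  Q = [1, 3, 5] / [2] / [4]
  Insert 4 (step 6): P = [1, 3, 4] / [2, 7] / [6];  Q = [1, 3, 5] / [2, 6] / [4]
  Insert 5 (step 7): P = [1, 3, 4, 5] / [2, 7] / [6];  Q = [1, 3, 5, 7] / [2, 6] / [4]
  Insert 8 (step 8): P = [1, 3, 4, 5, 8] / [2, 7] / [6];  Q = [1, 3, 5, 7, 8] / [2, 6] / [4]
  Insert 9 (step 9): P = [1, 3, 4, 5, 8, 9] / [2, 7] / [6];  Q = [1, 3, 5, 7, 8, 9] / [2, 6] / [4]
Final shape: (6, 2, 1).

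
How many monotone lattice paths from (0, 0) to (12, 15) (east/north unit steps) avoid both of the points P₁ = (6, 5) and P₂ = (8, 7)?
Number of paths = 11870979

Inclusion–exclusion. Total paths: C(27, 12) = 17383860. Through P₁: C(11, 6)·C(16, 6) = 3699696. Through P₂: C(15, 8)·C(12, 4) = 3185325. Since P₁ is strictly southwest of P₂, a monotone path through both must visit P₁ then P₂; paths through both = C(11, 6)·C(4, 2)·C(12, 4) = 1372140. Avoid both = 17383860 − 3699696 − 3185325 + 1372140 = 11870979.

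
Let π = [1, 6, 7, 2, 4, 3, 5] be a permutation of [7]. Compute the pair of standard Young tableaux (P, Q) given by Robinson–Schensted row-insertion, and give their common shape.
P = [1, 2, 3, 5] / [4, 7] / [6];  Q = [1, 2, 3, 7] / [4, 5] / [6];  common shape = (4, 2, 1)

Row-insert the values π_1, π_2, … into P one at a time, bumping the leftmost entry strictly greater than the inserted value down to the next row. The recording tableau Q records, in position (i, j), the step at which that cell was added to P.
  Insert 1 (step 1): P = [1];  Q = [1]
  Insert 6 (step 2): P = [1, 6];  Q = [1, 2]
  Insert 7 (step 3): P = [1, 6, 7];  Q = [1, 2, 3]
  Insert 2 (step 4): P = [1, 2, 7] / [6];  Q = [1, 2, 3] / [4]
  Insert 4 (step 5): P = [1, 2, 4] / [6, 7];  Q = [1, 2, 3] / [4, 5]
  Insert 3 (step 6): P = [1, 2, 3] / [4, 7] / [6];  Q = [1, 2, 3] / [4, 5] / [6]
  Insert 5 (step 7): P = [1, 2, 3, 5] / [4, 7] / [6];  Q = [1, 2, 3, 7] / [4, 5] / [6]
Final shape: (4, 2, 1).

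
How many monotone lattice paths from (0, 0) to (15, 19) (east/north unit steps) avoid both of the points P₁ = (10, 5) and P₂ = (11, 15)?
Number of paths = 1282529746

Inclusion–exclusion. Total paths: C(34, 15) = 1855967520. Through P₁: C(15, 10)·C(19, 5) = 34918884. Through P₂: C(26, 11)·C(8, 4) = 540831200. Since P₁ is strictly southwest of P₂, a monotone path through both must visit P₁ then P₂; paths through both = C(15, 10)·C(11, 1)·C(8, 4) = 2312310. Avoid both = 1855967520 − 34918884 − 540831200 + 2312310 = 1282529746.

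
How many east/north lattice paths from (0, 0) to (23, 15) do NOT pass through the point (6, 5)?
Number of paths = 11573722890

Total paths from (0, 0) to (23, 15): C(38, 23) = 15471286560. Paths through (6, 5): (paths (0, 0) → (6, 5)) × (paths (6, 5) → (23, 15)) = C(11, 6) · C(27, 17) = 462 · 8436285 = 3897563670. Avoidance count = 15471286560 − 3897563670 = 11573722890.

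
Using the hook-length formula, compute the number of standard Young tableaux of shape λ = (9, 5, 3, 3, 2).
# SYT of shape (9, 5, 3, 3, 2) = 1329603660

Hook-length formula: f^λ = n! / Π hook(c), product over all cells c of the Young diagram. For λ = (9, 5, 3, 3, 2), n = 22 boxes. Hook lengths by row (left-to-right, top-to-bottom): [13, 12, 10, 7, 6, 4, 3, 2, 1]; [8, 7, 5, 2, 1]; [5, 4, 2]; [4, 3, 1]; [2, 1]. Product of hooks = 845365248000. So f^λ = 22! / 845365248000 = 1124000727777607680000 / 845365248000 = 1329603660.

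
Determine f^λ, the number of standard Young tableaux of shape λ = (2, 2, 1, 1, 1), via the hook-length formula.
# SYT of shape (2, 2, 1, 1, 1) = 14

Hook-length formula: f^λ = n! / Π hook(c), product over all cells c of the Young diagram. For λ = (2, 2, 1, 1, 1), n = 7 boxes. Hook lengths by row (left-to-right, top-to-bottom): [6, 2]; [5, 1]; [3]; [2]; [1]. Product of hooks = 360. So f^λ = 7! / 360 = 5040 / 360 = 14.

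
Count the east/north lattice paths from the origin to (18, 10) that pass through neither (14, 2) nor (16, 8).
Number of paths = 8671044

Inclusion–exclusion. Total paths: C(28, 18) = 13123110. Through P₁: C(16, 14)·C(12, 4) = 59400. Through P₂: C(24, 16)·C(4, 2) = 4412826. Since P₁ is strictly southwest of P₂, a monotone path through both must visit P₁ then P₂; paths through both = C(16, 14)·C(8, 2)·C(4, 2) = 20160. Avoid both = 13123110 − 59400 − 4412826 + 20160 = 8671044.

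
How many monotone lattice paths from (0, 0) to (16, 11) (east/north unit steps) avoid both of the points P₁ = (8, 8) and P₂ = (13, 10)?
Number of paths = 7419161

Inclusion–exclusion. Total paths: C(27, 16) = 13037895. Through P₁: C(16, 8)·C(11, 8) = 2123550. Through P₂: C(23, 13)·C(4, 3) = 4576264. Since P₁ is strictly southwest of P₂, a monotone path through both must visit P₁ then P₂; paths through both = C(16, 8)·C(7, 5)·C(4, 3) = 1081080. Avoid both = 13037895 − 2123550 − 4576264 + 1081080 = 7419161.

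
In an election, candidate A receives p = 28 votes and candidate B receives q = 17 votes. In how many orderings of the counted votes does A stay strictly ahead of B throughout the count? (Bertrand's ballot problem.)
Strict-lead orderings = 269638992062

Total orderings of the 45 votes with 28 for A: C(45, 28) = 1103068603890. By the Bertrand ballot formula (Cycle Lemma / reflection principle), the number of orderings in which A is strictly ahead of B throughout is (p − q)/(p + q) · C(p + q, p) = (28 − 17)/(28 + 17) · 1103068603890 = 269638992062.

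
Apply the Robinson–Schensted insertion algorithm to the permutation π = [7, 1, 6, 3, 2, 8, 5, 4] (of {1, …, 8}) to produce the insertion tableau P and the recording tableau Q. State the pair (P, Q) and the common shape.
P = [1, 2, 4] / [3, 5] / [6, 8] / [7];  Q = [1, 3, 6] / [2, 7] / [4, 8] / [5];  common shape = (3, 2, 2, 1)

Row-insert the values π_1, π_2, … into P one at a time, bumping the leftmost entry strictly greater than the inserted value down to the next row. The recording tableau Q records, in position (i, j), the step at which that cell was added to P.
  Insert 7 (step 1): P = [7];  Q = [1]
  Insert 1 (step 2): P = [1] / [7];  Q = [1] / [2]
  Insert 6 (step 3): P = [1, 6] / [7];  Q = [1, 3] / [2]
  Insert 3 (step 4): P = [1, 3] / [6] / [7];  Q = [1, 3] / [2] / [4]
  Insert 2 (step 5): P = [1, 2] / [3] / [6] / [7];  Q = [1, 3] / [2] / [4] / [5]
  Insert 8 (step 6): P = [1, 2, 8] / [3] / [6] / [7];  Q = [1, 3, 6] / [2] / [4] / [5]
  Insert 5 (step 7): P = [1, 2, 5] / [3, 8] / [6] / [7];  Q = [1, 3, 6] / [2, 7] / [4] / [5]
  Insert 4 (step 8): P = [1, 2, 4] / [3, 5] / [6, 8] / [7];  Q = [1, 3, 6] / [2, 7] / [4, 8] / [5]
Final shape: (3, 2, 2, 1).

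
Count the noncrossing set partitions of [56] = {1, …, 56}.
C_56 = 6852456927844873497549658464312

These noncrossing partitions are counted by the Catalan number C_n = (1/(n + 1)) · C(2n, n). For n = 56: C_56 = (1/57) · C(112, 56) = 390590044887157789360330532465784/57 = 6852456927844873497549658464312.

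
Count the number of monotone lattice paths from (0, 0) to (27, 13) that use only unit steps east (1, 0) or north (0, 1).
Number of paths = 12033222880

A monotone lattice path from (0, 0) to (27, 13) consists of 27 east steps and 13 north steps in some order, so it is determined by which 27 of the 40 steps are east. The count is C(40, 27) = 12033222880.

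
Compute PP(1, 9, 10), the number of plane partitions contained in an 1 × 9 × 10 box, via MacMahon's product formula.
PP(1, 9, 10) = 92378

Evaluate the triple product over i = 1..1, j = 1..9, k = 1..10. The factors are (2/1) · (3/2) · (4/3) · (5/4) · (6/5) · (7/6) · (8/7) · (9/8) · … (90 factors total). The numerators and denominators telescope so the product is an integer; carrying out the multiplication exactly gives PP(1, 9, 10) = 92378.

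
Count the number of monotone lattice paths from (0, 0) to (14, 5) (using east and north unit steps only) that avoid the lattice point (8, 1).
Number of paths = 9738

Total paths from (0, 0) to (14, 5): C(19, 14) = 11628. Paths through (8, 1): (paths (0, 0) → (8, 1)) × (paths (8, 1) → (14, 5)) = C(9, 8) · C(10, 6) = 9 · 210 = 1890. Avoidance count = 11628 − 1890 = 9738.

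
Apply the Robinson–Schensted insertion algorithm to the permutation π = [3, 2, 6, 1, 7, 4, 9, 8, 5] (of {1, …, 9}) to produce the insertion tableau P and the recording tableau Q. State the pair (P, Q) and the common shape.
P = [1, 4, 5, 8] / [2, 6, 7] / [3, 9];  Q = [1, 3, 5, 7] / [2, 6, 8] / [4, 9];  common shape = (4, 3, 2)

Row-insert the values π_1, π_2, … into P one at a time, bumping the leftmost entry strictly greater than the inserted value down to the next row. The recording tableau Q records, in position (i, j), the step at which that cell was added to P.
  Insert 3 (step 1): P = [3];  Q = [1]
  Insert 2 (step 2): P = [2] / [3];  Q = [1] / [2]
  Insert 6 (step 3): P = [2, 6] / [3];  Q = [1, 3] / [2]
  Insert 1 (step 4): P = [1, 6] / [2] / [3];  Q = [1, 3] / [2] / [4]
  Insert 7 (step 5): P = [1, 6, 7] / [2] / [3];  Q = [1, 3, 5] / [2] / [4]
  Insert 4 (step 6): P = [1, 4, 7] / [2, 6] / [3];  Q = [1, 3, 5] / [2, 6] / [4]
  Insert 9 (step 7): P = [1, 4, 7, 9] / [2, 6] / [3];  Q = [1, 3, 5, 7] / [2, 6] / [4]
  Insert 8 (step 8): P = [1, 4, 7, 8] / [2, 6, 9] / [3];  Q = [1, 3, 5, 7] / [2, 6, 8] / [4]
  Insert 5 (step 9): P = [1, 4, 5, 8] / [2, 6, 7] / [3, 9];  Q = [1, 3, 5, 7] / [2, 6, 8] / [4, 9]
Final shape: (4, 3, 2).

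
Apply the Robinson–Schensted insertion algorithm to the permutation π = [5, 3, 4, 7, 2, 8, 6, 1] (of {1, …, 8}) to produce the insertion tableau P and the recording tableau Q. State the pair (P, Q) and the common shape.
P = [1, 4, 6, 8] / [2, 7] / [3] / [5];  Q = [1, 3, 4, 6] / [2, 7] / [5] / [8];  common shape = (4, 2, 1, 1)

Row-insert the values π_1, π_2, … into P one at a time, bumping the leftmost entry strictly greater than the inserted value down to the next row. The recording tableau Q records, in position (i, j), the step at which that cell was added to P.
  Insert 5 (step 1): P = [5];  Q = [1]
  Insert 3 (step 2): P = [3] / [5];  Q = [1] / [2]
  Insert 4 (step 3): P = [3, 4] / [5];  Q = [1, 3] / [2]
  Insert 7 (step 4): P = [3, 4, 7] / [5];  Q = [1, 3, 4] / [2]
  Insert 2 (step 5): P = [2, 4, 7] / [3] / [5];  Q = [1, 3, 4] / [2] / [5]
  Insert 8 (step 6): P = [2, 4, 7, 8] / [3] / [5];  Q = [1, 3, 4, 6] / [2] / [5]
  Insert 6 (step 7): P = [2, 4, 6, 8] / [3, 7] / [5];  Q = [1, 3, 4, 6] / [2, 7] / [5]
  Insert 1 (step 8): P = [1, 4, 6, 8] / [2, 7] / [3] / [5];  Q = [1, 3, 4, 6] / [2, 7] / [5] / [8]
Final shape: (4, 2, 1, 1).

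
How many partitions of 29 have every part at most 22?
p(29, parts ≤ 22) = 4535

Use the recurrence p(n, m) = p(n, m−1) + p(n−m, m): either the largest part is < m (count p(n, m−1)) or the largest part is exactly m (remove one copy of m, count p(n−m, m)). With p(0, ·) = 1 this gives p(29, parts ≤ 22) = 4535. (By conjugating Young diagrams, this also counts partitions of 29 into at most 22 parts.)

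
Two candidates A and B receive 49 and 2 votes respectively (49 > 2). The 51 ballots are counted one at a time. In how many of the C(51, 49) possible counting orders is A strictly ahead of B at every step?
Strict-lead orderings = 1175

Total orderings of the 51 votes with 49 for A: C(51, 49) = 1275. By the Bertrand ballot formula (Cycle Lemma / reflection principle), the number of orderings in which A is strictly ahead of B throughout is (p − q)/(p + q) · C(p + q, p) = (49 − 2)/(49 + 2) · 1275 = 1175.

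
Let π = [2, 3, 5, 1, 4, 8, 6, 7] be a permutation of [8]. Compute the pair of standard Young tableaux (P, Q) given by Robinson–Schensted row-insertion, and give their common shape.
P = [1, 3, 4, 6, 7] / [2, 5, 8];  Q = [1, 2, 3, 6, 8] / [4, 5, 7];  common shape = (5, 3)

Row-insert the values π_1, π_2, … into P one at a time, bumping the leftmost entry strictly greater than the inserted value down to the next row. The recording tableau Q records, in position (i, j), the step at which that cell was added to P.
  Insert 2 (step 1): P = [2];  Q = [1]
  Insert 3 (step 2): P = [2, 3];  Q = [1, 2]
  Insert 5 (step 3): P = [2, 3, 5];  Q = [1, 2, 3]
  Insert 1 (step 4): P = [1, 3, 5] / [2];  Q = [1, 2, 3] / [4]
  Insert 4 (step 5): P = [1, 3, 4] / [2, 5];  Q = [1, 2, 3] / [4, 5]
  Insert 8 (step 6): P = [1, 3, 4, 8] / [2, 5];  Q = [1, 2, 3, 6] / [4, 5]
  Insert 6 (step 7): P = [1, 3, 4, 6] / [2, 5, 8];  Q = [1, 2, 3, 6] / [4, 5, 7]
  Insert 7 (step 8): P = [1, 3, 4, 6, 7] / [2, 5, 8];  Q = [1, 2, 3, 6, 8] / [4, 5, 7]
Final shape: (5, 3).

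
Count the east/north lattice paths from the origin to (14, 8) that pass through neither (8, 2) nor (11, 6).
Number of paths = 170180

Inclusion–exclusion. Total paths: C(22, 14) = 319770. Through P₁: C(10, 8)·C(12, 6) = 41580. Through P₂: C(17, 11)·C(5, 3) = 123760. Since P₁ is strictly southwest of P₂, a monotone path through both must visit P₁ then P₂; paths through both = C(10, 8)·C(7, 3)·C(5, 3) = 15750. Avoid both = 319770 − 41580 − 123760 + 15750 = 170180.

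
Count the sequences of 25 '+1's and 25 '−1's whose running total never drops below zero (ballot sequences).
C_25 = 4861946401452

These ballot sequences are counted by the Catalan number C_n = (1/(n + 1)) · C(2n, n). For n = 25: C_25 = (1/26) · C(50, 25) = 126410606437752/26 = 4861946401452.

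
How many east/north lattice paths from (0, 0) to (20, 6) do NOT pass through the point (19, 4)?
Number of paths = 203665

Total paths from (0, 0) to (20, 6): C(26, 20) = 230230. Paths through (19, 4): (paths (0, 0) → (19, 4)) × (paths (19, 4) → (20, 6)) = C(23, 19) · C(3, 1) = 8855 · 3 = 26565. Avoidance count = 230230 − 26565 = 203665.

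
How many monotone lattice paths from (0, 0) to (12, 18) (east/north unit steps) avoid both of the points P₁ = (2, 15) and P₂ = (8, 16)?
Number of paths = 75436544

Inclusion–exclusion. Total paths: C(30, 12) = 86493225. Through P₁: C(17, 2)·C(13, 10) = 38896. Through P₂: C(24, 8)·C(6, 4) = 11032065. Since P₁ is strictly southwest of P₂, a monotone path through both must visit P₁ then P₂; paths through both = C(17, 2)·C(7, 6)·C(6, 4) = 14280. Avoid both = 86493225 − 38896 − 11032065 + 14280 = 75436544.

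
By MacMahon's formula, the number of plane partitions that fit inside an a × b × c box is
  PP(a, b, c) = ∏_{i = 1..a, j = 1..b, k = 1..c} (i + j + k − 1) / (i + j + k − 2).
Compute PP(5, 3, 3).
PP(5, 3, 3) = 14112

Evaluate the triple product over i = 1..5, j = 1..3, k = 1..3. The factors are (2/1) · (3/2) · (4/3) · (3/2) · (4/3) · (5/4) · (4/3) · (5/4) · … (45 factors total). The numerators and denominators telescope so the product is an integer; carrying out the multiplication exactly gives PP(5, 3, 3) = 14112.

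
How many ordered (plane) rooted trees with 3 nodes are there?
C_2 = 2

These ordered rooted trees are counted by the Catalan number C_n = (1/(n + 1)) · C(2n, n). For n = 2: C_2 = (1/3) · C(4, 2) = 6/3 = 2.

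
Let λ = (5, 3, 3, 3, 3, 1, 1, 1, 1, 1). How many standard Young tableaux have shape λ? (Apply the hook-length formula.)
# SYT of shape (5, 3, 3, 3, 3, 1, 1, 1, 1, 1) = 261891630

Hook-length formula: f^λ = n! / Π hook(c), product over all cells c of the Young diagram. For λ = (5, 3, 3, 3, 3, 1, 1, 1, 1, 1), n = 22 boxes. Hook lengths by row (left-to-right, top-to-bottom): [14, 8, 7, 2, 1]; [11, 5, 4]; [10, 4, 3]; [9, 3, 2]; [8, 2, 1]; [5]; [4]; [3]; [2]; [1]. Product of hooks = 4291854336000. So f^λ = 22! / 4291854336000 = 1124000727777607680000 / 4291854336000 = 261891630.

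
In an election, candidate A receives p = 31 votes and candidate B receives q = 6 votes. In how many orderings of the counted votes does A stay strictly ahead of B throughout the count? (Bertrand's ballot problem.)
Strict-lead orderings = 1570800

Total orderings of the 37 votes with 31 for A: C(37, 31) = 2324784. By the Bertrand ballot formula (Cycle Lemma / reflection principle), the number of orderings in which A is strictly ahead of B throughout is (p − q)/(p + q) · C(p + q, p) = (31 − 6)/(31 + 6) · 2324784 = 1570800.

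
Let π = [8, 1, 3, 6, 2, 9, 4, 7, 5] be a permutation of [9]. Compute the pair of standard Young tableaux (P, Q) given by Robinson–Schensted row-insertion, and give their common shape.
P = [1, 2, 4, 5] / [3, 6, 7] / [8, 9];  Q = [1, 3, 4, 6] / [2, 7, 8] / [5, 9];  common shape = (4, 3, 2)

Row-insert the values π_1, π_2, … into P one at a time, bumping the leftmost entry strictly greater than the inserted value down to the next row. The recording tableau Q records, in position (i, j), the step at which that cell was added to P.
  Insert 8 (step 1): P = [8];  Q = [1]
  Insert 1 (step 2): P = [1] / [8];  Q = [1] / [2]
  Insert 3 (step 3): P = [1, 3] / [8];  Q = [1, 3] / [2]
  Insert 6 (step 4): P = [1, 3, 6] / [8];  Q = [1, 3, 4] / [2]
  Insert 2 (step 5): P = [1, 2, 6] / [3] / [8];  Q = [1, 3, 4] / [2] / [5]
  Insert 9 (step 6): P = [1, 2, 6, 9] / [3] / [8];  Q = [1, 3, 4, 6] / [2] / [5]
  Insert 4 (step 7): P = [1, 2, 4, 9] / [3, 6] / [8];  Q = [1, 3, 4, 6] / [2, 7] / [5]
  Insert 7 (step 8): P = [1, 2, 4, 7] / [3, 6, 9] / [8];  Q = [1, 3, 4, 6] / [2, 7, 8] / [5]
  Insert 5 (step 9): P = [1, 2, 4, 5] / [3, 6, 7] / [8, 9];  Q = [1, 3, 4, 6] / [2, 7, 8] / [5, 9]
Final shape: (4, 3, 2).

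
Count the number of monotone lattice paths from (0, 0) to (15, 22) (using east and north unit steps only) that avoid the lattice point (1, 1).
Number of paths = 4724280960

Total paths from (0, 0) to (15, 22): C(37, 15) = 9364199760. Paths through (1, 1): (paths (0, 0) → (1, 1)) × (paths (1, 1) → (15, 22)) = C(2, 1) · C(35, 14) = 2 · 2319959400 = 4639918800. Avoidance count = 9364199760 − 4639918800 = 4724280960.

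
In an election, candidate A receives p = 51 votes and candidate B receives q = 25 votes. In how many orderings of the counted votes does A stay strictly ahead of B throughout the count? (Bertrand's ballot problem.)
Strict-lead orderings = 26809847562154337928

Total orderings of the 76 votes with 51 for A: C(76, 51) = 78367246720143449328. By the Bertrand ballot formula (Cycle Lemma / reflection principle), the number of orderings in which A is strictly ahead of B throughout is (p − q)/(p + q) · C(p + q, p) = (51 − 25)/(51 + 25) · 78367246720143449328 = 26809847562154337928.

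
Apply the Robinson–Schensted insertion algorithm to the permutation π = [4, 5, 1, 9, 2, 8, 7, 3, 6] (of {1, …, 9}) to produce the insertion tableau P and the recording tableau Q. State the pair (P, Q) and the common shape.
P = [1, 2, 3, 6] / [4, 5, 7] / [8] / [9];  Q = [1, 2, 4, 9] / [3, 5, 6] / [7] / [8];  common shape = (4, 3, 1, 1)

Row-insert the values π_1, π_2, … into P one at a time, bumping the leftmost entry strictly greater than the inserted value down to the next row. The recording tableau Q records, in position (i, j), the step at which that cell was added to P.
  Insert 4 (step 1): P = [4];  Q = [1]
  Insert 5 (step 2): P = [4, 5];  Q = [1, 2]
  Insert 1 (step 3): P = [1, 5] / [4];  Q = [1, 2] / [3]
  Insert 9 (step 4): P = [1, 5, 9] / [4];  Q = [1, 2, 4] / [3]
  Insert 2 (step 5): P = [1, 2, 9] / [4, 5];  Q = [1, 2, 4] / [3, 5]
  Insert 8 (step 6): P = [1, 2, 8] / [4, 5, 9];  Q = [1, 2, 4] / [3, 5, 6]
  Insert 7 (step 7): P = [1, 2, 7] / [4, 5, 8] / [9];  Q = [1, 2, 4] / [3, 5, 6] / [7]
  Insert 3 (step 8): P = [1, 2, 3] / [4, 5, 7] / [8] / [9];  Q = [1, 2, 4] / [3, 5, 6] / [7] / [8]
  Insert 6 (step 9): P = [1, 2, 3, 6] / [4, 5, 7] / [8] / [9];  Q = [1, 2, 4, 9] / [3, 5, 6] / [7] / [8]
Final shape: (4, 3, 1, 1).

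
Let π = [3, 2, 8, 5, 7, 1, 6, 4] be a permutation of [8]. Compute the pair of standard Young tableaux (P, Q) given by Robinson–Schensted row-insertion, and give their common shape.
P = [1, 4, 6] / [2, 5] / [3, 7] / [8];  Q = [1, 3, 5] / [2, 4] / [6, 7] / [8];  common shape = (3, 2, 2, 1)

Row-insert the values π_1, π_2, … into P one at a time, bumping the leftmost entry strictly greater than the inserted value down to the next row. The recording tableau Q records, in position (i, j), the step at which that cell was added to P.
  Insert 3 (step 1): P = [3];  Q = [1]
  Insert 2 (step 2): P = [2] / [3];  Q = [1] / [2]
  Insert 8 (step 3): P = [2, 8] / [3];  Q = [1, 3] / [2]
  Insert 5 (step 4): P = [2, 5] / [3, 8];  Q = [1, 3] / [2, 4]
  Insert 7 (step 5): P = [2, 5, 7] / [3, 8];  Q = [1, 3, 5] / [2, 4]
  Insert 1 (step 6): P = [1, 5, 7] / [2, 8] / [3];  Q = [1, 3, 5] / [2, 4] / [6]
  Insert 6 (step 7): P = [1, 5, 6] / [2, 7] / [3, 8];  Q = [1, 3, 5] / [2, 4] / [6, 7]
  Insert 4 (step 8): P = [1, 4, 6] / [2, 5] / [3, 7] / [8];  Q = [1, 3, 5] / [2, 4] / [6, 7] / [8]
Final shape: (3, 2, 2, 1).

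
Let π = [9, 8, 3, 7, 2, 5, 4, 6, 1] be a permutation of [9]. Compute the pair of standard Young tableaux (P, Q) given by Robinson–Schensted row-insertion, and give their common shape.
P = [1, 4, 6] / [2, 5] / [3] / [7] / [8] / [9];  Q = [1, 4, 8] / [2, 6] / [3] / [5] / [7] / [9];  common shape = (3, 2, 1, 1, 1, 1)

Row-insert the values π_1, π_2, … into P one at a time, bumping the leftmost entry strictly greater than the inserted value down to the next row. The recording tableau Q records, in position (i, j), the step at which that cell was added to P.
  Insert 9 (step 1): P = [9];  Q = [1]
  Insert 8 (step 2): P = [8] / [9];  Q = [1] / [2]
  Insert 3 (step 3): P = [3] / [8] / [9];  Q = [1] / [2] / [3]
  Insert 7 (step 4): P = [3, 7] / [8] / [9];  Q = [1, 4] / [2] / [3]
  Insert 2 (step 5): P = [2, 7] / [3] / [8] / [9];  Q = [1, 4] / [2] / [3] / [5]
  Insert 5 (step 6): P = [2, 5] / [3, 7] / [8] / [9];  Q = [1, 4] / [2, 6] / [3] / [5]
  Insert 4 (step 7): P = [2, 4] / [3, 5] / [7] / [8] / [9];  Q = [1, 4] / [2, 6] / [3] / [5] / [7]
  Insert 6 (step 8): P = [2, 4, 6] / [3, 5] / [7] / [8] / [9];  Q = [1, 4, 8] / [2, 6] / [3] / [5] / [7]
  Insert 1 (step 9): P = [1, 4, 6] / [2, 5] / [3] / [7] / [8] / [9];  Q = [1, 4, 8] / [2, 6] / [3] / [5] / [7] / [9]
Final shape: (3, 2, 1, 1, 1, 1).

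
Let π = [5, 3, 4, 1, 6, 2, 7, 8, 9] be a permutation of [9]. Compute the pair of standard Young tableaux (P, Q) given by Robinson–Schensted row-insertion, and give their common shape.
P = [1, 2, 6, 7, 8, 9] / [3, 4] / [5];  Q = [1, 3, 5, 7, 8, 9] / [2, 6] / [4];  common shape = (6, 2, 1)

Row-insert the values π_1, π_2, … into P one at a time, bumping the leftmost entry strictly greater than the inserted value down to the next row. The recording tableau Q records, in position (i, j), the step at which that cell was added to P.
  Insert 5 (step 1): P = [5];  Q = [1]
  Insert 3 (step 2): P = [3] / [5];  Q = [1] / [2]
  Insert 4 (step 3): P = [3, 4] / [5];  Q = [1, 3] / [2]
  Insert 1 (step 4): P = [1, 4] / [3] / [5];  Q = [1, 3] / [2] / [4]
  Insert 6 (step 5): P = [1, 4, 6] / [3] / [5];  Q = [1, 3, 5] / [2] / [4]
  Insert 2 (step 6): P = [1, 2, 6] / [3, 4] / [5];  Q = [1, 3, 5] / [2, 6] / [4]
  Insert 7 (step 7): P = [1, 2, 6, 7] / [3, 4] / [5];  Q = [1, 3, 5, 7] / [2, 6] / [4]
  Insert 8 (step 8): P = [1, 2, 6, 7, 8] / [3, 4] / [5];  Q = [1, 3, 5, 7, 8] / [2, 6] / [4]
  Insert 9 (step 9): P = [1, 2, 6, 7, 8, 9] / [3, 4] / [5];  Q = [1, 3, 5, 7, 8, 9] / [2, 6] / [4]
Final shape: (6, 2, 1).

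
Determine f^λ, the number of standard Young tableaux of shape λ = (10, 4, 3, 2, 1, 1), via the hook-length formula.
# SYT of shape (10, 4, 3, 2, 1, 1) = 285170886

Hook-length formula: f^λ = n! / Π hook(c), product over all cells c of the Young diagram. For λ = (10, 4, 3, 2, 1, 1), n = 21 boxes. Hook lengths by row (left-to-right, top-to-bottom): [15, 12, 10, 8, 6, 5, 4, 3, 2, 1]; [8, 5, 3, 1]; [6, 3, 1]; [4, 1]; [2]; [1]. Product of hooks = 179159040000. So f^λ = 21! / 179159040000 = 51090942171709440000 / 179159040000 = 285170886.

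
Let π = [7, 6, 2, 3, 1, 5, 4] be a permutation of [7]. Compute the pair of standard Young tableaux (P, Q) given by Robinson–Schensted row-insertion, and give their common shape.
P = [1, 3, 4] / [2, 5] / [6] / [7];  Q = [1, 4, 6] / [2, 7] / [3] / [5];  common shape = (3, 2, 1, 1)

Row-insert the values π_1, π_2, … into P one at a time, bumping the leftmost entry strictly greater than the inserted value down to the next row. The recording tableau Q records, in position (i, j), the step at which that cell was added to P.
  Insert 7 (step 1): P = [7];  Q = [1]
  Insert 6 (step 2): P = [6] / [7];  Q = [1] / [2]
  Insert 2 (step 3): P = [2] / [6] / [7];  Q = [1] / [2] / [3]
  Insert 3 (step 4): P = [2, 3] / [6] / [7];  Q = [1, 4] / [2] / [3]
  Insert 1 (step 5): P = [1, 3] / [2] / [6] / [7];  Q = [1, 4] / [2] / [3] / [5]
  Insert 5 (step 6): P = [1, 3, 5] / [2] / [6] / [7];  Q = [1, 4, 6] / [2] / [3] / [5]
  Insert 4 (step 7): P = [1, 3, 4] / [2, 5] / [6] / [7];  Q = [1, 4, 6] / [2, 7] / [3] / [5]
Final shape: (3, 2, 1, 1).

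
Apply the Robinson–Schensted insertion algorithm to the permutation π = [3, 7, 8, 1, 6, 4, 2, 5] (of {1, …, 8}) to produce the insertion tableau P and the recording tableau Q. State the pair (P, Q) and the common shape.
P = [1, 2, 5] / [3, 4, 8] / [6] / [7];  Q = [1, 2, 3] / [4, 5, 8] / [6] / [7];  common shape = (3, 3, 1, 1)

Row-insert the values π_1, π_2, … into P one at a time, bumping the leftmost entry strictly greater than the inserted value down to the next row. The recording tableau Q records, in position (i, j), the step at which that cell was added to P.
  Insert 3 (step 1): P = [3];  Q = [1]
  Insert 7 (step 2): P = [3, 7];  Q = [1, 2]
  Insert 8 (step 3): P = [3, 7, 8];  Q = [1, 2, 3]
  Insert 1 (step 4): P = [1, 7, 8] / [3];  Q = [1, 2, 3] / [4]
  Insert 6 (step 5): P = [1, 6, 8] / [3, 7];  Q = [1, 2, 3] / [4, 5]
  Insert 4 (step 6): P = [1, 4, 8] / [3, 6] / [7];  Q = [1, 2, 3] / [4, 5] / [6]
  Insert 2 (step 7): P = [1, 2, 8] / [3, 4] / [6] / [7];  Q = [1, 2, 3] / [4, 5] / [6] / [7]
  Insert 5 (step 8): P = [1, 2, 5] / [3, 4, 8] / [6] / [7];  Q = [1, 2, 3] / [4, 5, 8] / [6] / [7]
Final shape: (3, 3, 1, 1).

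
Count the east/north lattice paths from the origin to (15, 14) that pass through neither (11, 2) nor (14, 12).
Number of paths = 48510624

Inclusion–exclusion. Total paths: C(29, 15) = 77558760. Through P₁: C(13, 11)·C(16, 4) = 141960. Through P₂: C(26, 14)·C(3, 1) = 28973100. Since P₁ is strictly southwest of P₂, a monotone path through both must visit P₁ then P₂; paths through both = C(13, 11)·C(13, 3)·C(3, 1) = 66924. Avoid both = 77558760 − 141960 − 28973100 + 66924 = 48510624.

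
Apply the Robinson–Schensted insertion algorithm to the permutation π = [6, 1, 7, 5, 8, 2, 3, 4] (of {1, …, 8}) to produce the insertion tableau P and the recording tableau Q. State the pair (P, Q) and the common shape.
P = [1, 2, 3, 4] / [5, 7, 8] / [6];  Q = [1, 3, 5, 8] / [2, 4, 7] / [6];  common shape = (4, 3, 1)

Row-insert the values π_1, π_2, … into P one at a time, bumping the leftmost entry strictly greater than the inserted value down to the next row. The recording tableau Q records, in position (i, j), the step at which that cell was added to P.
  Insert 6 (step 1): P = [6];  Q = [1]
  Insert 1 (step 2): P = [1] / [6];  Q = [1] / [2]
  Insert 7 (step 3): P = [1, 7] / [6];  Q = [1, 3] / [2]
  Insert 5 (step 4): P = [1, 5] / [6, 7];  Q = [1, 3] / [2, 4]
  Insert 8 (step 5): P = [1, 5, 8] / [6, 7];  Q = [1, 3, 5] / [2, 4]
  Insert 2 (step 6): P = [1, 2, 8] / [5, 7] / [6];  Q = [1, 3, 5] / [2, 4] / [6]
  Insert 3 (step 7): P = [1, 2, 3] / [5, 7, 8] / [6];  Q = [1, 3, 5] / [2, 4, 7] / [6]
  Insert 4 (step 8): P = [1, 2, 3, 4] / [5, 7, 8] / [6];  Q = [1, 3, 5, 8] / [2, 4, 7] / [6]
Final shape: (4, 3, 1).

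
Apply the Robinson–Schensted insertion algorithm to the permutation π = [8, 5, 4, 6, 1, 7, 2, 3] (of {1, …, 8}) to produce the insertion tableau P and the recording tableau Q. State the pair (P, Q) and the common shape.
P = [1, 2, 3] / [4, 6, 7] / [5] / [8];  Q = [1, 4, 6] / [2, 7, 8] / [3] / [5];  common shape = (3, 3, 1, 1)

Row-insert the values π_1, π_2, … into P one at a time, bumping the leftmost entry strictly greater than the inserted value down to the next row. The recording tableau Q records, in position (i, j), the step at which that cell was added to P.
  Insert 8 (step 1): P = [8];  Q = [1]
  Insert 5 (step 2): P = [5] / [8];  Q = [1] / [2]
  Insert 4 (step 3): P = [4] / [5] / [8];  Q = [1] / [2] / [3]
  Insert 6 (step 4): P = [4, 6] / [5] / [8];  Q = [1, 4] / [2] / [3]
  Insert 1 (step 5): P = [1, 6] / [4] / [5] / [8];  Q = [1, 4] / [2] / [3] / [5]
  Insert 7 (step 6): P = [1, 6, 7] / [4] / [5] / [8];  Q = [1, 4, 6] / [2] / [3] / [5]
  Insert 2 (step 7): P = [1, 2, 7] / [4, 6] / [5] / [8];  Q = [1, 4, 6] / [2, 7] / [3] / [5]
  Insert 3 (step 8): P = [1, 2, 3] / [4, 6, 7] / [5] / [8];  Q = [1, 4, 6] / [2, 7, 8] / [3] / [5]
Final shape: (3, 3, 1, 1).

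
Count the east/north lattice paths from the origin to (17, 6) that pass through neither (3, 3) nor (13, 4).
Number of paths = 54947

Inclusion–exclusion. Total paths: C(23, 17) = 100947. Through P₁: C(6, 3)·C(17, 14) = 13600. Through P₂: C(17, 13)·C(6, 4) = 35700. Since P₁ is strictly southwest of P₂, a monotone path through both must visit P₁ then P₂; paths through both = C(6, 3)·C(11, 10)·C(6, 4) = 3300. Avoid both = 100947 − 13600 − 35700 + 3300 = 54947.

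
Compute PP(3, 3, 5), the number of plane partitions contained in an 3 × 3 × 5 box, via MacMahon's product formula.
PP(3, 3, 5) = 14112

Evaluate the triple product over i = 1..3, j = 1..3, k = 1..5. The factors are (2/1) · (3/2) · (4/3) · (5/4) · (6/5) · (3/2) · (4/3) · (5/4) · … (45 factors total). The numerators and denominators telescope so the product is an integer; carrying out the multiplication exactly gives PP(3, 3, 5) = 14112.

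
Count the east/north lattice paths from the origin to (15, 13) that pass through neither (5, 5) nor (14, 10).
Number of paths = 20588136

Inclusion–exclusion. Total paths: C(28, 15) = 37442160. Through P₁: C(10, 5)·C(18, 10) = 11027016. Through P₂: C(24, 14)·C(4, 1) = 7845024. Since P₁ is strictly southwest of P₂, a monotone path through both must visit P₁ then P₂; paths through both = C(10, 5)·C(14, 9)·C(4, 1) = 2018016. Avoid both = 37442160 − 11027016 − 7845024 + 2018016 = 20588136.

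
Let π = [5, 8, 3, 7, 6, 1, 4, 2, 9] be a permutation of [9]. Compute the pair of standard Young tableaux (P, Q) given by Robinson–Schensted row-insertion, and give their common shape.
P = [1, 2, 9] / [3, 4] / [5, 6] / [7] / [8];  Q = [1, 2, 9] / [3, 4] / [5, 7] / [6] / [8];  common shape = (3, 2, 2, 1, 1)

Row-insert the values π_1, π_2, … into P one at a time, bumping the leftmost entry strictly greater than the inserted value down to the next row. The recording tableau Q records, in position (i, j), the step at which that cell was added to P.
  Insert 5 (step 1): P = [5];  Q = [1]
  Insert 8 (step 2): P = [5, 8];  Q = [1, 2]
  Insert 3 (step 3): P = [3, 8] / [5];  Q = [1, 2] / [3]
  Insert 7 (step 4): P = [3, 7] / [5, 8];  Q = [1, 2] / [3, 4]
  Insert 6 (step 5): P = [3, 6] / [5, 7] / [8];  Q = [1, 2] / [3, 4] / [5]
  Insert 1 (step 6): P = [1, 6] / [3, 7] / [5] / [8];  Q = [1, 2] / [3, 4] / [5] / [6]
  Insert 4 (step 7): P = [1, 4] / [3, 6] / [5, 7] / [8];  Q = [1, 2] / [3, 4] / [5, 7] / [6]
  Insert 2 (step 8): P = [1, 2] / [3, 4] / [5, 6] / [7] / [8];  Q = [1, 2] / [3, 4] / [5, 7] / [6] / [8]
  Insert 9 (step 9): P = [1, 2, 9] / [3, 4] / [5, 6] / [7] / [8];  Q = [1, 2, 9] / [3, 4] / [5, 7] / [6] / [8]
Final shape: (3, 2, 2, 1, 1).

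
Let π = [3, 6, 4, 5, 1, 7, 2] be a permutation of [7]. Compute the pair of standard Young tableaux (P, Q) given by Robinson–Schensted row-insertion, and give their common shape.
P = [1, 2, 5, 7] / [3, 4] / [6];  Q = [1, 2, 4, 6] / [3, 7] / [5];  common shape = (4, 2, 1)

Row-insert the values π_1, π_2, … into P one at a time, bumping the leftmost entry strictly greater than the inserted value down to the next row. The recording tableau Q records, in position (i, j), the step at which that cell was added to P.
  Insert 3 (step 1): P = [3];  Q = [1]
  Insert 6 (step 2): P = [3, 6];  Q = [1, 2]
  Insert 4 (step 3): P = [3, 4] / [6];  Q = [1, 2] / [3]
  Insert 5 (step 4): P = [3, 4, 5] / [6];  Q = [1, 2, 4] / [3]
  Insert 1 (step 5): P = [1, 4, 5] / [3] / [6];  Q = [1, 2, 4] / [3] / [5]
  Insert 7 (step 6): P = [1, 4, 5, 7] / [3] / [6];  Q = [1, 2, 4, 6] / [3] / [5]
  Insert 2 (step 7): P = [1, 2, 5, 7] / [3, 4] / [6];  Q = [1, 2, 4, 6] / [3, 7] / [5]
Final shape: (4, 2, 1).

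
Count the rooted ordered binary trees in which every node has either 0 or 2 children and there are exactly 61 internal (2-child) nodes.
C_61 = 6182127958584855650487080847216336

These full binary trees are counted by the Catalan number C_n = (1/(n + 1)) · C(2n, n). For n = 61: C_61 = (1/62) · C(122, 61) = 383291933432261050330199012527412832/62 = 6182127958584855650487080847216336.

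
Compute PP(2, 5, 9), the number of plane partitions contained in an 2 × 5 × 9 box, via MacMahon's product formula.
PP(2, 5, 9) = 1002001

Evaluate the triple product over i = 1..2, j = 1..5, k = 1..9. The factors are (2/1) · (3/2) · (4/3) · (5/4) · (6/5) · (7/6) · (8/7) · (9/8) · … (90 factors total). The numerators and denominators telescope so the product is an integer; carrying out the multiplication exactly gives PP(2, 5, 9) = 1002001.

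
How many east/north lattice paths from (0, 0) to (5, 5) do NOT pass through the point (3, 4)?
Number of paths = 147

Total paths from (0, 0) to (5, 5): C(10, 5) = 252. Paths through (3, 4): (paths (0, 0) → (3, 4)) × (paths (3, 4) → (5, 5)) = C(7, 3) · C(3, 2) = 35 · 3 = 105. Avoidance count = 252 − 105 = 147.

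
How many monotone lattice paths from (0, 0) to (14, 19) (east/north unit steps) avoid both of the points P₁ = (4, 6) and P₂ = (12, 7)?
Number of paths = 574142022

Inclusion–exclusion. Total paths: C(33, 14) = 818809200. Through P₁: C(10, 4)·C(23, 10) = 240253860. Through P₂: C(19, 12)·C(14, 2) = 4585308. Since P₁ is strictly southwest of P₂, a monotone path through both must visit P₁ then P₂; paths through both = C(10, 4)·C(9, 8)·C(14, 2) = 171990. Avoid both = 818809200 − 240253860 − 4585308 + 171990 = 574142022.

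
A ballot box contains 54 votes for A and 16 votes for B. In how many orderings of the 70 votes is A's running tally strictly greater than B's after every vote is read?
Strict-lead orderings = 1346334506467148

Total orderings of the 70 votes with 54 for A: C(70, 54) = 2480089880334220. By the Bertrand ballot formula (Cycle Lemma / reflection principle), the number of orderings in which A is strictly ahead of B throughout is (p − q)/(p + q) · C(p + q, p) = (54 − 16)/(54 + 16) · 2480089880334220 = 1346334506467148.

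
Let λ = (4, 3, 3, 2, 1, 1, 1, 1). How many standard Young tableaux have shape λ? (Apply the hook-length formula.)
# SYT of shape (4, 3, 3, 2, 1, 1, 1, 1) = 318500

Hook-length formula: f^λ = n! / Π hook(c), product over all cells c of the Young diagram. For λ = (4, 3, 3, 2, 1, 1, 1, 1), n = 16 boxes. Hook lengths by row (left-to-right, top-to-bottom): [11, 6, 4, 1]; [9, 4, 2]; [8, 3, 1]; [6, 1]; [4]; [3]; [2]; [1]. Product of hooks = 65691648. So f^λ = 16! / 65691648 = 20922789888000 / 65691648 = 318500.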